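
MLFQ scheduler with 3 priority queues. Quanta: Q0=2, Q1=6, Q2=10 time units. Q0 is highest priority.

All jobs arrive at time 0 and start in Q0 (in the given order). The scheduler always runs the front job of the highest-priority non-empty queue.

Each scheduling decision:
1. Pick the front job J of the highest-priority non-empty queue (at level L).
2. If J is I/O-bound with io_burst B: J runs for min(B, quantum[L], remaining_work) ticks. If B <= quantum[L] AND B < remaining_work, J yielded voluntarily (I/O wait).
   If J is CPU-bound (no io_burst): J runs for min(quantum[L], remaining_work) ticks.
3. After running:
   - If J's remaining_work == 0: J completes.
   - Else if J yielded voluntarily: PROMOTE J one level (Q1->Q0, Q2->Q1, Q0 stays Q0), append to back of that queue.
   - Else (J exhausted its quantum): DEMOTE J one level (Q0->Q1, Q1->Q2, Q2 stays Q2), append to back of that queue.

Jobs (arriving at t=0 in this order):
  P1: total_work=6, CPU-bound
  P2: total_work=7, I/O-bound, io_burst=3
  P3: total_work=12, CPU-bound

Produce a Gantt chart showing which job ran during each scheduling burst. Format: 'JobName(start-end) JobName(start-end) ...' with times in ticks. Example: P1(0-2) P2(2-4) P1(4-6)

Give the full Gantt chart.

Answer: P1(0-2) P2(2-4) P3(4-6) P1(6-10) P2(10-13) P2(13-15) P3(15-21) P3(21-25)

Derivation:
t=0-2: P1@Q0 runs 2, rem=4, quantum used, demote→Q1. Q0=[P2,P3] Q1=[P1] Q2=[]
t=2-4: P2@Q0 runs 2, rem=5, quantum used, demote→Q1. Q0=[P3] Q1=[P1,P2] Q2=[]
t=4-6: P3@Q0 runs 2, rem=10, quantum used, demote→Q1. Q0=[] Q1=[P1,P2,P3] Q2=[]
t=6-10: P1@Q1 runs 4, rem=0, completes. Q0=[] Q1=[P2,P3] Q2=[]
t=10-13: P2@Q1 runs 3, rem=2, I/O yield, promote→Q0. Q0=[P2] Q1=[P3] Q2=[]
t=13-15: P2@Q0 runs 2, rem=0, completes. Q0=[] Q1=[P3] Q2=[]
t=15-21: P3@Q1 runs 6, rem=4, quantum used, demote→Q2. Q0=[] Q1=[] Q2=[P3]
t=21-25: P3@Q2 runs 4, rem=0, completes. Q0=[] Q1=[] Q2=[]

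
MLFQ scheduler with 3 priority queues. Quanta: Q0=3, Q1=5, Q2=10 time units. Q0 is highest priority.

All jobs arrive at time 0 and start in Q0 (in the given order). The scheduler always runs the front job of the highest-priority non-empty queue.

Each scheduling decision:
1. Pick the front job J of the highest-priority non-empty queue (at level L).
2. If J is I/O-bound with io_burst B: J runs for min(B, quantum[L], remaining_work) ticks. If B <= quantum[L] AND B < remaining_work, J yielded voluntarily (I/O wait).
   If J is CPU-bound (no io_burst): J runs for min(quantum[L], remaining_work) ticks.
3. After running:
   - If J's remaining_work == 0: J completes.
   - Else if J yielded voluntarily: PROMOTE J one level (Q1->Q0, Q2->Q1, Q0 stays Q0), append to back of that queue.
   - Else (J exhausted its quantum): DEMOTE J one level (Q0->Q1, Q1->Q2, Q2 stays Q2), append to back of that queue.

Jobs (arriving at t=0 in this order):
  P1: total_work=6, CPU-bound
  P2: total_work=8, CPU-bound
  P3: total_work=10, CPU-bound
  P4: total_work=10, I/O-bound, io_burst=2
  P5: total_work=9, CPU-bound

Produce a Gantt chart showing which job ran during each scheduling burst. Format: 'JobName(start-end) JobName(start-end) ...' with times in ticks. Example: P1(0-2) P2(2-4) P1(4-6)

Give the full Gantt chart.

t=0-3: P1@Q0 runs 3, rem=3, quantum used, demote→Q1. Q0=[P2,P3,P4,P5] Q1=[P1] Q2=[]
t=3-6: P2@Q0 runs 3, rem=5, quantum used, demote→Q1. Q0=[P3,P4,P5] Q1=[P1,P2] Q2=[]
t=6-9: P3@Q0 runs 3, rem=7, quantum used, demote→Q1. Q0=[P4,P5] Q1=[P1,P2,P3] Q2=[]
t=9-11: P4@Q0 runs 2, rem=8, I/O yield, promote→Q0. Q0=[P5,P4] Q1=[P1,P2,P3] Q2=[]
t=11-14: P5@Q0 runs 3, rem=6, quantum used, demote→Q1. Q0=[P4] Q1=[P1,P2,P3,P5] Q2=[]
t=14-16: P4@Q0 runs 2, rem=6, I/O yield, promote→Q0. Q0=[P4] Q1=[P1,P2,P3,P5] Q2=[]
t=16-18: P4@Q0 runs 2, rem=4, I/O yield, promote→Q0. Q0=[P4] Q1=[P1,P2,P3,P5] Q2=[]
t=18-20: P4@Q0 runs 2, rem=2, I/O yield, promote→Q0. Q0=[P4] Q1=[P1,P2,P3,P5] Q2=[]
t=20-22: P4@Q0 runs 2, rem=0, completes. Q0=[] Q1=[P1,P2,P3,P5] Q2=[]
t=22-25: P1@Q1 runs 3, rem=0, completes. Q0=[] Q1=[P2,P3,P5] Q2=[]
t=25-30: P2@Q1 runs 5, rem=0, completes. Q0=[] Q1=[P3,P5] Q2=[]
t=30-35: P3@Q1 runs 5, rem=2, quantum used, demote→Q2. Q0=[] Q1=[P5] Q2=[P3]
t=35-40: P5@Q1 runs 5, rem=1, quantum used, demote→Q2. Q0=[] Q1=[] Q2=[P3,P5]
t=40-42: P3@Q2 runs 2, rem=0, completes. Q0=[] Q1=[] Q2=[P5]
t=42-43: P5@Q2 runs 1, rem=0, completes. Q0=[] Q1=[] Q2=[]

Answer: P1(0-3) P2(3-6) P3(6-9) P4(9-11) P5(11-14) P4(14-16) P4(16-18) P4(18-20) P4(20-22) P1(22-25) P2(25-30) P3(30-35) P5(35-40) P3(40-42) P5(42-43)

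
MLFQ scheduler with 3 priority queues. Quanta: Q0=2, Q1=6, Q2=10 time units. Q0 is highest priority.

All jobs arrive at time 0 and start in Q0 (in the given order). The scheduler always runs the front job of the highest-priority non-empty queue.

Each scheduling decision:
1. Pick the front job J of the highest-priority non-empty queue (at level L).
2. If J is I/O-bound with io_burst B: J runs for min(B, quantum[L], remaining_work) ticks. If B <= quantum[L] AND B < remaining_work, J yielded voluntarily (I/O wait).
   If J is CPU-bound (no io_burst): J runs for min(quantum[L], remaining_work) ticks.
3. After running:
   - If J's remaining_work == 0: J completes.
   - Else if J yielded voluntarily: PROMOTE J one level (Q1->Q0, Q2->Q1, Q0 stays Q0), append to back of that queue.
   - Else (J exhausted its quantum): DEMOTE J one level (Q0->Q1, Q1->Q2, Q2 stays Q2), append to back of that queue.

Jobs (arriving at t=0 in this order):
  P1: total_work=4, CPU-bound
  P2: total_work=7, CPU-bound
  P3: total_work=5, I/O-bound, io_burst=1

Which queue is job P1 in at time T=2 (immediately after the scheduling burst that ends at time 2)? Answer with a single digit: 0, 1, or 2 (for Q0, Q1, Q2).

Answer: 1

Derivation:
t=0-2: P1@Q0 runs 2, rem=2, quantum used, demote→Q1. Q0=[P2,P3] Q1=[P1] Q2=[]
t=2-4: P2@Q0 runs 2, rem=5, quantum used, demote→Q1. Q0=[P3] Q1=[P1,P2] Q2=[]
t=4-5: P3@Q0 runs 1, rem=4, I/O yield, promote→Q0. Q0=[P3] Q1=[P1,P2] Q2=[]
t=5-6: P3@Q0 runs 1, rem=3, I/O yield, promote→Q0. Q0=[P3] Q1=[P1,P2] Q2=[]
t=6-7: P3@Q0 runs 1, rem=2, I/O yield, promote→Q0. Q0=[P3] Q1=[P1,P2] Q2=[]
t=7-8: P3@Q0 runs 1, rem=1, I/O yield, promote→Q0. Q0=[P3] Q1=[P1,P2] Q2=[]
t=8-9: P3@Q0 runs 1, rem=0, completes. Q0=[] Q1=[P1,P2] Q2=[]
t=9-11: P1@Q1 runs 2, rem=0, completes. Q0=[] Q1=[P2] Q2=[]
t=11-16: P2@Q1 runs 5, rem=0, completes. Q0=[] Q1=[] Q2=[]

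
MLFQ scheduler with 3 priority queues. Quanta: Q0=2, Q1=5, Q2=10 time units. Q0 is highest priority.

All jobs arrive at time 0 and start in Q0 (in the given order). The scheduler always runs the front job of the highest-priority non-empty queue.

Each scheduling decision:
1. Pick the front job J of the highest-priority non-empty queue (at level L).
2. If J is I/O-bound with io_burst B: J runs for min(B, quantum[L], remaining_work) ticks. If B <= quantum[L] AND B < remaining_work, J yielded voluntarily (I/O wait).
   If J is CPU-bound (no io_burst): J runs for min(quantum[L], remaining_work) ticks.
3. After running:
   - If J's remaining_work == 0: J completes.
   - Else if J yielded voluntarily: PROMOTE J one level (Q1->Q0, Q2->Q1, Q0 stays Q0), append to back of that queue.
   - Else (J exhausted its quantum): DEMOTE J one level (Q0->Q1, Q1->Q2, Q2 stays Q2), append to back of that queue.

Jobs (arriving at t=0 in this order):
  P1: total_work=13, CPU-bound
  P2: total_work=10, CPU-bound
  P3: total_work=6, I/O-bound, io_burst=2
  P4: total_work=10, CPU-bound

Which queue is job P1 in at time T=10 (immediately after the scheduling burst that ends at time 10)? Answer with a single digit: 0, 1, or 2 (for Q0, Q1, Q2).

Answer: 1

Derivation:
t=0-2: P1@Q0 runs 2, rem=11, quantum used, demote→Q1. Q0=[P2,P3,P4] Q1=[P1] Q2=[]
t=2-4: P2@Q0 runs 2, rem=8, quantum used, demote→Q1. Q0=[P3,P4] Q1=[P1,P2] Q2=[]
t=4-6: P3@Q0 runs 2, rem=4, I/O yield, promote→Q0. Q0=[P4,P3] Q1=[P1,P2] Q2=[]
t=6-8: P4@Q0 runs 2, rem=8, quantum used, demote→Q1. Q0=[P3] Q1=[P1,P2,P4] Q2=[]
t=8-10: P3@Q0 runs 2, rem=2, I/O yield, promote→Q0. Q0=[P3] Q1=[P1,P2,P4] Q2=[]
t=10-12: P3@Q0 runs 2, rem=0, completes. Q0=[] Q1=[P1,P2,P4] Q2=[]
t=12-17: P1@Q1 runs 5, rem=6, quantum used, demote→Q2. Q0=[] Q1=[P2,P4] Q2=[P1]
t=17-22: P2@Q1 runs 5, rem=3, quantum used, demote→Q2. Q0=[] Q1=[P4] Q2=[P1,P2]
t=22-27: P4@Q1 runs 5, rem=3, quantum used, demote→Q2. Q0=[] Q1=[] Q2=[P1,P2,P4]
t=27-33: P1@Q2 runs 6, rem=0, completes. Q0=[] Q1=[] Q2=[P2,P4]
t=33-36: P2@Q2 runs 3, rem=0, completes. Q0=[] Q1=[] Q2=[P4]
t=36-39: P4@Q2 runs 3, rem=0, completes. Q0=[] Q1=[] Q2=[]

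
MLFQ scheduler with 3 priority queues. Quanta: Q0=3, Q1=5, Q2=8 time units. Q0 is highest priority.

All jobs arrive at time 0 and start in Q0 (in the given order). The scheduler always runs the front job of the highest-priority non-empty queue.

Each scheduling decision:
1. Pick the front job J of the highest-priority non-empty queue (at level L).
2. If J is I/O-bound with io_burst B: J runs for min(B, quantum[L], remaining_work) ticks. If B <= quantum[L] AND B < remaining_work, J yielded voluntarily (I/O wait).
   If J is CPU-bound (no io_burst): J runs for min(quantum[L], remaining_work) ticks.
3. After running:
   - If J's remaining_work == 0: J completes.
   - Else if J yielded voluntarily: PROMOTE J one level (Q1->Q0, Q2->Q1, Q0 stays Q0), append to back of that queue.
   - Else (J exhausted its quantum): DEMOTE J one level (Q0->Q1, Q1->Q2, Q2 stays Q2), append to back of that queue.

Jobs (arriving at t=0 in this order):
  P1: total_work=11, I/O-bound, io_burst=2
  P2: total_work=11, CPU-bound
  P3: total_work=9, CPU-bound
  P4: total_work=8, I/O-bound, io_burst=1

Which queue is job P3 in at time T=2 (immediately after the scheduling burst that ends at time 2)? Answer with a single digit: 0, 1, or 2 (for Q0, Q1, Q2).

t=0-2: P1@Q0 runs 2, rem=9, I/O yield, promote→Q0. Q0=[P2,P3,P4,P1] Q1=[] Q2=[]
t=2-5: P2@Q0 runs 3, rem=8, quantum used, demote→Q1. Q0=[P3,P4,P1] Q1=[P2] Q2=[]
t=5-8: P3@Q0 runs 3, rem=6, quantum used, demote→Q1. Q0=[P4,P1] Q1=[P2,P3] Q2=[]
t=8-9: P4@Q0 runs 1, rem=7, I/O yield, promote→Q0. Q0=[P1,P4] Q1=[P2,P3] Q2=[]
t=9-11: P1@Q0 runs 2, rem=7, I/O yield, promote→Q0. Q0=[P4,P1] Q1=[P2,P3] Q2=[]
t=11-12: P4@Q0 runs 1, rem=6, I/O yield, promote→Q0. Q0=[P1,P4] Q1=[P2,P3] Q2=[]
t=12-14: P1@Q0 runs 2, rem=5, I/O yield, promote→Q0. Q0=[P4,P1] Q1=[P2,P3] Q2=[]
t=14-15: P4@Q0 runs 1, rem=5, I/O yield, promote→Q0. Q0=[P1,P4] Q1=[P2,P3] Q2=[]
t=15-17: P1@Q0 runs 2, rem=3, I/O yield, promote→Q0. Q0=[P4,P1] Q1=[P2,P3] Q2=[]
t=17-18: P4@Q0 runs 1, rem=4, I/O yield, promote→Q0. Q0=[P1,P4] Q1=[P2,P3] Q2=[]
t=18-20: P1@Q0 runs 2, rem=1, I/O yield, promote→Q0. Q0=[P4,P1] Q1=[P2,P3] Q2=[]
t=20-21: P4@Q0 runs 1, rem=3, I/O yield, promote→Q0. Q0=[P1,P4] Q1=[P2,P3] Q2=[]
t=21-22: P1@Q0 runs 1, rem=0, completes. Q0=[P4] Q1=[P2,P3] Q2=[]
t=22-23: P4@Q0 runs 1, rem=2, I/O yield, promote→Q0. Q0=[P4] Q1=[P2,P3] Q2=[]
t=23-24: P4@Q0 runs 1, rem=1, I/O yield, promote→Q0. Q0=[P4] Q1=[P2,P3] Q2=[]
t=24-25: P4@Q0 runs 1, rem=0, completes. Q0=[] Q1=[P2,P3] Q2=[]
t=25-30: P2@Q1 runs 5, rem=3, quantum used, demote→Q2. Q0=[] Q1=[P3] Q2=[P2]
t=30-35: P3@Q1 runs 5, rem=1, quantum used, demote→Q2. Q0=[] Q1=[] Q2=[P2,P3]
t=35-38: P2@Q2 runs 3, rem=0, completes. Q0=[] Q1=[] Q2=[P3]
t=38-39: P3@Q2 runs 1, rem=0, completes. Q0=[] Q1=[] Q2=[]

Answer: 0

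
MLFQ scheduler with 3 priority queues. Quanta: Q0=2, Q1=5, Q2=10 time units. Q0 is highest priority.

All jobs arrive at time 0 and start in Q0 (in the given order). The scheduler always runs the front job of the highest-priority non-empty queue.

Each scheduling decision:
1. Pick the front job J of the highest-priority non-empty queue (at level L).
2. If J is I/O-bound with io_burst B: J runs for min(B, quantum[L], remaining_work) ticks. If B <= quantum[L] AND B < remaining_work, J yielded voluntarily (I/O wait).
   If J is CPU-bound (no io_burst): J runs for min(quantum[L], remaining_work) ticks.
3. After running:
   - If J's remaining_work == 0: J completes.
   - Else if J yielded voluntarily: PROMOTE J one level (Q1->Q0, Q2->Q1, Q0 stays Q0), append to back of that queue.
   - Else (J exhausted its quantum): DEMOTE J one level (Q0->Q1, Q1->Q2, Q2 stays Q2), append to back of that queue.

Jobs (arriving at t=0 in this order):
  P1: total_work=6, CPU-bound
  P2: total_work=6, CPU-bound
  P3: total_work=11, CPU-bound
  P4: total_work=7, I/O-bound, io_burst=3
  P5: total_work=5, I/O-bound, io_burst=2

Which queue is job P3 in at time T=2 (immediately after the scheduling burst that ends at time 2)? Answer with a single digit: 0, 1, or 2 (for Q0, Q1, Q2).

t=0-2: P1@Q0 runs 2, rem=4, quantum used, demote→Q1. Q0=[P2,P3,P4,P5] Q1=[P1] Q2=[]
t=2-4: P2@Q0 runs 2, rem=4, quantum used, demote→Q1. Q0=[P3,P4,P5] Q1=[P1,P2] Q2=[]
t=4-6: P3@Q0 runs 2, rem=9, quantum used, demote→Q1. Q0=[P4,P5] Q1=[P1,P2,P3] Q2=[]
t=6-8: P4@Q0 runs 2, rem=5, quantum used, demote→Q1. Q0=[P5] Q1=[P1,P2,P3,P4] Q2=[]
t=8-10: P5@Q0 runs 2, rem=3, I/O yield, promote→Q0. Q0=[P5] Q1=[P1,P2,P3,P4] Q2=[]
t=10-12: P5@Q0 runs 2, rem=1, I/O yield, promote→Q0. Q0=[P5] Q1=[P1,P2,P3,P4] Q2=[]
t=12-13: P5@Q0 runs 1, rem=0, completes. Q0=[] Q1=[P1,P2,P3,P4] Q2=[]
t=13-17: P1@Q1 runs 4, rem=0, completes. Q0=[] Q1=[P2,P3,P4] Q2=[]
t=17-21: P2@Q1 runs 4, rem=0, completes. Q0=[] Q1=[P3,P4] Q2=[]
t=21-26: P3@Q1 runs 5, rem=4, quantum used, demote→Q2. Q0=[] Q1=[P4] Q2=[P3]
t=26-29: P4@Q1 runs 3, rem=2, I/O yield, promote→Q0. Q0=[P4] Q1=[] Q2=[P3]
t=29-31: P4@Q0 runs 2, rem=0, completes. Q0=[] Q1=[] Q2=[P3]
t=31-35: P3@Q2 runs 4, rem=0, completes. Q0=[] Q1=[] Q2=[]

Answer: 0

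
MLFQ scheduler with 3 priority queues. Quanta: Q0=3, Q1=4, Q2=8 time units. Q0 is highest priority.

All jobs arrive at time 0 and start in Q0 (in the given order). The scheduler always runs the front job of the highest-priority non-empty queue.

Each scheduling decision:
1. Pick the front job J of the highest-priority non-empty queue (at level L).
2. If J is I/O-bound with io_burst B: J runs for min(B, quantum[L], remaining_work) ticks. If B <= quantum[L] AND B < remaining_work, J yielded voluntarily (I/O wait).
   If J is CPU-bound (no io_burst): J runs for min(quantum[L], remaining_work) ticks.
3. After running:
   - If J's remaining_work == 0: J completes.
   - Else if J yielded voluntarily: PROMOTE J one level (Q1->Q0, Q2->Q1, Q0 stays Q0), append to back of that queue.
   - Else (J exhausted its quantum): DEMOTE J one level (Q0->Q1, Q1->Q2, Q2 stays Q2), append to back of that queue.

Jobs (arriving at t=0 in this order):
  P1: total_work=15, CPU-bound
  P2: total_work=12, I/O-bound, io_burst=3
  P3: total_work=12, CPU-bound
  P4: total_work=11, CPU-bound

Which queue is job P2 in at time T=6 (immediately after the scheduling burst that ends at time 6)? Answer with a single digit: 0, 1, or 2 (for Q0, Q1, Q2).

Answer: 0

Derivation:
t=0-3: P1@Q0 runs 3, rem=12, quantum used, demote→Q1. Q0=[P2,P3,P4] Q1=[P1] Q2=[]
t=3-6: P2@Q0 runs 3, rem=9, I/O yield, promote→Q0. Q0=[P3,P4,P2] Q1=[P1] Q2=[]
t=6-9: P3@Q0 runs 3, rem=9, quantum used, demote→Q1. Q0=[P4,P2] Q1=[P1,P3] Q2=[]
t=9-12: P4@Q0 runs 3, rem=8, quantum used, demote→Q1. Q0=[P2] Q1=[P1,P3,P4] Q2=[]
t=12-15: P2@Q0 runs 3, rem=6, I/O yield, promote→Q0. Q0=[P2] Q1=[P1,P3,P4] Q2=[]
t=15-18: P2@Q0 runs 3, rem=3, I/O yield, promote→Q0. Q0=[P2] Q1=[P1,P3,P4] Q2=[]
t=18-21: P2@Q0 runs 3, rem=0, completes. Q0=[] Q1=[P1,P3,P4] Q2=[]
t=21-25: P1@Q1 runs 4, rem=8, quantum used, demote→Q2. Q0=[] Q1=[P3,P4] Q2=[P1]
t=25-29: P3@Q1 runs 4, rem=5, quantum used, demote→Q2. Q0=[] Q1=[P4] Q2=[P1,P3]
t=29-33: P4@Q1 runs 4, rem=4, quantum used, demote→Q2. Q0=[] Q1=[] Q2=[P1,P3,P4]
t=33-41: P1@Q2 runs 8, rem=0, completes. Q0=[] Q1=[] Q2=[P3,P4]
t=41-46: P3@Q2 runs 5, rem=0, completes. Q0=[] Q1=[] Q2=[P4]
t=46-50: P4@Q2 runs 4, rem=0, completes. Q0=[] Q1=[] Q2=[]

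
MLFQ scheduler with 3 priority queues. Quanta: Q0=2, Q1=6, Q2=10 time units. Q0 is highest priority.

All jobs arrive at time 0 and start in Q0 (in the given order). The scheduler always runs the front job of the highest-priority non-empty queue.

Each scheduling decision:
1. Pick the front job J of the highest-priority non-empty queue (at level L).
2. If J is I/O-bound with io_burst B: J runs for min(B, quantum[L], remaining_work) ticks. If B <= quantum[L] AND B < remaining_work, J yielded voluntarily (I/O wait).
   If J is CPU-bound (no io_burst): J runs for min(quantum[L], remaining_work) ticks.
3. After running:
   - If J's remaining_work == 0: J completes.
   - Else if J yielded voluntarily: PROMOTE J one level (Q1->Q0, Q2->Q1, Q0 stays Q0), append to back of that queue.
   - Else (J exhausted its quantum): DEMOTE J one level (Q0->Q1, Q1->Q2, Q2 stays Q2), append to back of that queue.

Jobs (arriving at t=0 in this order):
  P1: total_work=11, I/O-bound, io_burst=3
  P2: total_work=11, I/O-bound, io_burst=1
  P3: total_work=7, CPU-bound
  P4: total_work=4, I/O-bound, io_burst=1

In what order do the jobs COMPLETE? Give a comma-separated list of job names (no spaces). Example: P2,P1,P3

Answer: P4,P2,P3,P1

Derivation:
t=0-2: P1@Q0 runs 2, rem=9, quantum used, demote→Q1. Q0=[P2,P3,P4] Q1=[P1] Q2=[]
t=2-3: P2@Q0 runs 1, rem=10, I/O yield, promote→Q0. Q0=[P3,P4,P2] Q1=[P1] Q2=[]
t=3-5: P3@Q0 runs 2, rem=5, quantum used, demote→Q1. Q0=[P4,P2] Q1=[P1,P3] Q2=[]
t=5-6: P4@Q0 runs 1, rem=3, I/O yield, promote→Q0. Q0=[P2,P4] Q1=[P1,P3] Q2=[]
t=6-7: P2@Q0 runs 1, rem=9, I/O yield, promote→Q0. Q0=[P4,P2] Q1=[P1,P3] Q2=[]
t=7-8: P4@Q0 runs 1, rem=2, I/O yield, promote→Q0. Q0=[P2,P4] Q1=[P1,P3] Q2=[]
t=8-9: P2@Q0 runs 1, rem=8, I/O yield, promote→Q0. Q0=[P4,P2] Q1=[P1,P3] Q2=[]
t=9-10: P4@Q0 runs 1, rem=1, I/O yield, promote→Q0. Q0=[P2,P4] Q1=[P1,P3] Q2=[]
t=10-11: P2@Q0 runs 1, rem=7, I/O yield, promote→Q0. Q0=[P4,P2] Q1=[P1,P3] Q2=[]
t=11-12: P4@Q0 runs 1, rem=0, completes. Q0=[P2] Q1=[P1,P3] Q2=[]
t=12-13: P2@Q0 runs 1, rem=6, I/O yield, promote→Q0. Q0=[P2] Q1=[P1,P3] Q2=[]
t=13-14: P2@Q0 runs 1, rem=5, I/O yield, promote→Q0. Q0=[P2] Q1=[P1,P3] Q2=[]
t=14-15: P2@Q0 runs 1, rem=4, I/O yield, promote→Q0. Q0=[P2] Q1=[P1,P3] Q2=[]
t=15-16: P2@Q0 runs 1, rem=3, I/O yield, promote→Q0. Q0=[P2] Q1=[P1,P3] Q2=[]
t=16-17: P2@Q0 runs 1, rem=2, I/O yield, promote→Q0. Q0=[P2] Q1=[P1,P3] Q2=[]
t=17-18: P2@Q0 runs 1, rem=1, I/O yield, promote→Q0. Q0=[P2] Q1=[P1,P3] Q2=[]
t=18-19: P2@Q0 runs 1, rem=0, completes. Q0=[] Q1=[P1,P3] Q2=[]
t=19-22: P1@Q1 runs 3, rem=6, I/O yield, promote→Q0. Q0=[P1] Q1=[P3] Q2=[]
t=22-24: P1@Q0 runs 2, rem=4, quantum used, demote→Q1. Q0=[] Q1=[P3,P1] Q2=[]
t=24-29: P3@Q1 runs 5, rem=0, completes. Q0=[] Q1=[P1] Q2=[]
t=29-32: P1@Q1 runs 3, rem=1, I/O yield, promote→Q0. Q0=[P1] Q1=[] Q2=[]
t=32-33: P1@Q0 runs 1, rem=0, completes. Q0=[] Q1=[] Q2=[]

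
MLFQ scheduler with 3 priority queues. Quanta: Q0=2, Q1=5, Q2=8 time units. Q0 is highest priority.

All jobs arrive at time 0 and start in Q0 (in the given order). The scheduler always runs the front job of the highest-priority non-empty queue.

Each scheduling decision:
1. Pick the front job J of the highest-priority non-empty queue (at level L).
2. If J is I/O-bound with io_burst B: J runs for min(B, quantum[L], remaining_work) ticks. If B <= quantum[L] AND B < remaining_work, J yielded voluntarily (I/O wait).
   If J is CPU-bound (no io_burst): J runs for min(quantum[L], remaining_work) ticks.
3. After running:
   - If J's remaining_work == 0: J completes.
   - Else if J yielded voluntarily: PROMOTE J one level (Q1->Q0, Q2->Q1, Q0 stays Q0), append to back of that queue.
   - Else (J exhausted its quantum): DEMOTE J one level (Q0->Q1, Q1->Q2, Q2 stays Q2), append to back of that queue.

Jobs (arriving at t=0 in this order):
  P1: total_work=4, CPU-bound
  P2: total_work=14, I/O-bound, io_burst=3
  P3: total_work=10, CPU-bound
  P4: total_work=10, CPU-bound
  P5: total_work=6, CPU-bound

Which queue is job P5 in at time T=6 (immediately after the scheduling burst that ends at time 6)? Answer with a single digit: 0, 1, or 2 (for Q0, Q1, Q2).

t=0-2: P1@Q0 runs 2, rem=2, quantum used, demote→Q1. Q0=[P2,P3,P4,P5] Q1=[P1] Q2=[]
t=2-4: P2@Q0 runs 2, rem=12, quantum used, demote→Q1. Q0=[P3,P4,P5] Q1=[P1,P2] Q2=[]
t=4-6: P3@Q0 runs 2, rem=8, quantum used, demote→Q1. Q0=[P4,P5] Q1=[P1,P2,P3] Q2=[]
t=6-8: P4@Q0 runs 2, rem=8, quantum used, demote→Q1. Q0=[P5] Q1=[P1,P2,P3,P4] Q2=[]
t=8-10: P5@Q0 runs 2, rem=4, quantum used, demote→Q1. Q0=[] Q1=[P1,P2,P3,P4,P5] Q2=[]
t=10-12: P1@Q1 runs 2, rem=0, completes. Q0=[] Q1=[P2,P3,P4,P5] Q2=[]
t=12-15: P2@Q1 runs 3, rem=9, I/O yield, promote→Q0. Q0=[P2] Q1=[P3,P4,P5] Q2=[]
t=15-17: P2@Q0 runs 2, rem=7, quantum used, demote→Q1. Q0=[] Q1=[P3,P4,P5,P2] Q2=[]
t=17-22: P3@Q1 runs 5, rem=3, quantum used, demote→Q2. Q0=[] Q1=[P4,P5,P2] Q2=[P3]
t=22-27: P4@Q1 runs 5, rem=3, quantum used, demote→Q2. Q0=[] Q1=[P5,P2] Q2=[P3,P4]
t=27-31: P5@Q1 runs 4, rem=0, completes. Q0=[] Q1=[P2] Q2=[P3,P4]
t=31-34: P2@Q1 runs 3, rem=4, I/O yield, promote→Q0. Q0=[P2] Q1=[] Q2=[P3,P4]
t=34-36: P2@Q0 runs 2, rem=2, quantum used, demote→Q1. Q0=[] Q1=[P2] Q2=[P3,P4]
t=36-38: P2@Q1 runs 2, rem=0, completes. Q0=[] Q1=[] Q2=[P3,P4]
t=38-41: P3@Q2 runs 3, rem=0, completes. Q0=[] Q1=[] Q2=[P4]
t=41-44: P4@Q2 runs 3, rem=0, completes. Q0=[] Q1=[] Q2=[]

Answer: 0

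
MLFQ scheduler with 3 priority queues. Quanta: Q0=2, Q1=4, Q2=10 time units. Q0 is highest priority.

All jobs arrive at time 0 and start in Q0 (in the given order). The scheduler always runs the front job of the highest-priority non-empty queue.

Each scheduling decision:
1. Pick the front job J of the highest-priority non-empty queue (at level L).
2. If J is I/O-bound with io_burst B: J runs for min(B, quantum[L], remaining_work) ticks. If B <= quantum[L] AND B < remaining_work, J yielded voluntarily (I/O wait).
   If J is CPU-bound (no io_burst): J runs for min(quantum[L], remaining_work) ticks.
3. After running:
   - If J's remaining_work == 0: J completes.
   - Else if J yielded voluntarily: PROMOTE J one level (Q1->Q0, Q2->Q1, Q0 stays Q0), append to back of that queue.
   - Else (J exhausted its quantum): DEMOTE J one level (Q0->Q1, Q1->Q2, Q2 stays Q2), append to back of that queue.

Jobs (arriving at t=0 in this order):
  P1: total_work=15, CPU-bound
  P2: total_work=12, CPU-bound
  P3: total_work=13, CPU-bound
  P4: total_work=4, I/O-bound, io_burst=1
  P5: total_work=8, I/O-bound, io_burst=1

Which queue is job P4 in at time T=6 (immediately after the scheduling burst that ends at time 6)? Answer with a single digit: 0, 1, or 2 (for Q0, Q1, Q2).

t=0-2: P1@Q0 runs 2, rem=13, quantum used, demote→Q1. Q0=[P2,P3,P4,P5] Q1=[P1] Q2=[]
t=2-4: P2@Q0 runs 2, rem=10, quantum used, demote→Q1. Q0=[P3,P4,P5] Q1=[P1,P2] Q2=[]
t=4-6: P3@Q0 runs 2, rem=11, quantum used, demote→Q1. Q0=[P4,P5] Q1=[P1,P2,P3] Q2=[]
t=6-7: P4@Q0 runs 1, rem=3, I/O yield, promote→Q0. Q0=[P5,P4] Q1=[P1,P2,P3] Q2=[]
t=7-8: P5@Q0 runs 1, rem=7, I/O yield, promote→Q0. Q0=[P4,P5] Q1=[P1,P2,P3] Q2=[]
t=8-9: P4@Q0 runs 1, rem=2, I/O yield, promote→Q0. Q0=[P5,P4] Q1=[P1,P2,P3] Q2=[]
t=9-10: P5@Q0 runs 1, rem=6, I/O yield, promote→Q0. Q0=[P4,P5] Q1=[P1,P2,P3] Q2=[]
t=10-11: P4@Q0 runs 1, rem=1, I/O yield, promote→Q0. Q0=[P5,P4] Q1=[P1,P2,P3] Q2=[]
t=11-12: P5@Q0 runs 1, rem=5, I/O yield, promote→Q0. Q0=[P4,P5] Q1=[P1,P2,P3] Q2=[]
t=12-13: P4@Q0 runs 1, rem=0, completes. Q0=[P5] Q1=[P1,P2,P3] Q2=[]
t=13-14: P5@Q0 runs 1, rem=4, I/O yield, promote→Q0. Q0=[P5] Q1=[P1,P2,P3] Q2=[]
t=14-15: P5@Q0 runs 1, rem=3, I/O yield, promote→Q0. Q0=[P5] Q1=[P1,P2,P3] Q2=[]
t=15-16: P5@Q0 runs 1, rem=2, I/O yield, promote→Q0. Q0=[P5] Q1=[P1,P2,P3] Q2=[]
t=16-17: P5@Q0 runs 1, rem=1, I/O yield, promote→Q0. Q0=[P5] Q1=[P1,P2,P3] Q2=[]
t=17-18: P5@Q0 runs 1, rem=0, completes. Q0=[] Q1=[P1,P2,P3] Q2=[]
t=18-22: P1@Q1 runs 4, rem=9, quantum used, demote→Q2. Q0=[] Q1=[P2,P3] Q2=[P1]
t=22-26: P2@Q1 runs 4, rem=6, quantum used, demote→Q2. Q0=[] Q1=[P3] Q2=[P1,P2]
t=26-30: P3@Q1 runs 4, rem=7, quantum used, demote→Q2. Q0=[] Q1=[] Q2=[P1,P2,P3]
t=30-39: P1@Q2 runs 9, rem=0, completes. Q0=[] Q1=[] Q2=[P2,P3]
t=39-45: P2@Q2 runs 6, rem=0, completes. Q0=[] Q1=[] Q2=[P3]
t=45-52: P3@Q2 runs 7, rem=0, completes. Q0=[] Q1=[] Q2=[]

Answer: 0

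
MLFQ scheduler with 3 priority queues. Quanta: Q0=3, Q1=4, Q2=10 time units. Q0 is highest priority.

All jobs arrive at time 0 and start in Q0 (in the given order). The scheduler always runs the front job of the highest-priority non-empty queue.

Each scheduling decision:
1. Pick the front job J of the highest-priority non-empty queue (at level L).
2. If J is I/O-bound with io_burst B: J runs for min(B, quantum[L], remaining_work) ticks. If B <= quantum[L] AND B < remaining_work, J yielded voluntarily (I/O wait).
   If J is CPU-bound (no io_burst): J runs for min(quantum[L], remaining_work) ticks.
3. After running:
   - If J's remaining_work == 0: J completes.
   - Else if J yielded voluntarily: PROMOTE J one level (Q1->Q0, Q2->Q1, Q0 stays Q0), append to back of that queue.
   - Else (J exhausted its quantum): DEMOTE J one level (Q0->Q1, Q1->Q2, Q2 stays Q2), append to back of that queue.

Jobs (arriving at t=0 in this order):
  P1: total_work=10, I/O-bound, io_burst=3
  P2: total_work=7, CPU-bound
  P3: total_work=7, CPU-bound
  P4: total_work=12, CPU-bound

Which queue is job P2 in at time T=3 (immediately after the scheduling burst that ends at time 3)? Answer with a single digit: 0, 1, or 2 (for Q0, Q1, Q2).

Answer: 0

Derivation:
t=0-3: P1@Q0 runs 3, rem=7, I/O yield, promote→Q0. Q0=[P2,P3,P4,P1] Q1=[] Q2=[]
t=3-6: P2@Q0 runs 3, rem=4, quantum used, demote→Q1. Q0=[P3,P4,P1] Q1=[P2] Q2=[]
t=6-9: P3@Q0 runs 3, rem=4, quantum used, demote→Q1. Q0=[P4,P1] Q1=[P2,P3] Q2=[]
t=9-12: P4@Q0 runs 3, rem=9, quantum used, demote→Q1. Q0=[P1] Q1=[P2,P3,P4] Q2=[]
t=12-15: P1@Q0 runs 3, rem=4, I/O yield, promote→Q0. Q0=[P1] Q1=[P2,P3,P4] Q2=[]
t=15-18: P1@Q0 runs 3, rem=1, I/O yield, promote→Q0. Q0=[P1] Q1=[P2,P3,P4] Q2=[]
t=18-19: P1@Q0 runs 1, rem=0, completes. Q0=[] Q1=[P2,P3,P4] Q2=[]
t=19-23: P2@Q1 runs 4, rem=0, completes. Q0=[] Q1=[P3,P4] Q2=[]
t=23-27: P3@Q1 runs 4, rem=0, completes. Q0=[] Q1=[P4] Q2=[]
t=27-31: P4@Q1 runs 4, rem=5, quantum used, demote→Q2. Q0=[] Q1=[] Q2=[P4]
t=31-36: P4@Q2 runs 5, rem=0, completes. Q0=[] Q1=[] Q2=[]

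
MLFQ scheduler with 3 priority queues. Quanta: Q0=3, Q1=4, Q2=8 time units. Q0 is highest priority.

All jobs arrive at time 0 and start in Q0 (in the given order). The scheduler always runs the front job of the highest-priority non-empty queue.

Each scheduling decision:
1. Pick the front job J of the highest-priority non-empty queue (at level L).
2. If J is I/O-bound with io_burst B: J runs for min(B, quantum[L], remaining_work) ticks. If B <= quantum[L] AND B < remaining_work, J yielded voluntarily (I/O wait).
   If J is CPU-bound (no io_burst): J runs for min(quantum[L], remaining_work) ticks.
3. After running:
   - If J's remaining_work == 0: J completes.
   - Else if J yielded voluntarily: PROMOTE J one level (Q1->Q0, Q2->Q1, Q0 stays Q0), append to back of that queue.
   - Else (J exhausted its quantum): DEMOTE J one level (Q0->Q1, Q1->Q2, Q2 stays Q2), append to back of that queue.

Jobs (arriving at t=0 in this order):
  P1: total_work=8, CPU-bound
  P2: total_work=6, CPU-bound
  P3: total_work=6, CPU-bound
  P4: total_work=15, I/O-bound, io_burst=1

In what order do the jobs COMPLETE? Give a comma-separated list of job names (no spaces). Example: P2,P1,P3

t=0-3: P1@Q0 runs 3, rem=5, quantum used, demote→Q1. Q0=[P2,P3,P4] Q1=[P1] Q2=[]
t=3-6: P2@Q0 runs 3, rem=3, quantum used, demote→Q1. Q0=[P3,P4] Q1=[P1,P2] Q2=[]
t=6-9: P3@Q0 runs 3, rem=3, quantum used, demote→Q1. Q0=[P4] Q1=[P1,P2,P3] Q2=[]
t=9-10: P4@Q0 runs 1, rem=14, I/O yield, promote→Q0. Q0=[P4] Q1=[P1,P2,P3] Q2=[]
t=10-11: P4@Q0 runs 1, rem=13, I/O yield, promote→Q0. Q0=[P4] Q1=[P1,P2,P3] Q2=[]
t=11-12: P4@Q0 runs 1, rem=12, I/O yield, promote→Q0. Q0=[P4] Q1=[P1,P2,P3] Q2=[]
t=12-13: P4@Q0 runs 1, rem=11, I/O yield, promote→Q0. Q0=[P4] Q1=[P1,P2,P3] Q2=[]
t=13-14: P4@Q0 runs 1, rem=10, I/O yield, promote→Q0. Q0=[P4] Q1=[P1,P2,P3] Q2=[]
t=14-15: P4@Q0 runs 1, rem=9, I/O yield, promote→Q0. Q0=[P4] Q1=[P1,P2,P3] Q2=[]
t=15-16: P4@Q0 runs 1, rem=8, I/O yield, promote→Q0. Q0=[P4] Q1=[P1,P2,P3] Q2=[]
t=16-17: P4@Q0 runs 1, rem=7, I/O yield, promote→Q0. Q0=[P4] Q1=[P1,P2,P3] Q2=[]
t=17-18: P4@Q0 runs 1, rem=6, I/O yield, promote→Q0. Q0=[P4] Q1=[P1,P2,P3] Q2=[]
t=18-19: P4@Q0 runs 1, rem=5, I/O yield, promote→Q0. Q0=[P4] Q1=[P1,P2,P3] Q2=[]
t=19-20: P4@Q0 runs 1, rem=4, I/O yield, promote→Q0. Q0=[P4] Q1=[P1,P2,P3] Q2=[]
t=20-21: P4@Q0 runs 1, rem=3, I/O yield, promote→Q0. Q0=[P4] Q1=[P1,P2,P3] Q2=[]
t=21-22: P4@Q0 runs 1, rem=2, I/O yield, promote→Q0. Q0=[P4] Q1=[P1,P2,P3] Q2=[]
t=22-23: P4@Q0 runs 1, rem=1, I/O yield, promote→Q0. Q0=[P4] Q1=[P1,P2,P3] Q2=[]
t=23-24: P4@Q0 runs 1, rem=0, completes. Q0=[] Q1=[P1,P2,P3] Q2=[]
t=24-28: P1@Q1 runs 4, rem=1, quantum used, demote→Q2. Q0=[] Q1=[P2,P3] Q2=[P1]
t=28-31: P2@Q1 runs 3, rem=0, completes. Q0=[] Q1=[P3] Q2=[P1]
t=31-34: P3@Q1 runs 3, rem=0, completes. Q0=[] Q1=[] Q2=[P1]
t=34-35: P1@Q2 runs 1, rem=0, completes. Q0=[] Q1=[] Q2=[]

Answer: P4,P2,P3,P1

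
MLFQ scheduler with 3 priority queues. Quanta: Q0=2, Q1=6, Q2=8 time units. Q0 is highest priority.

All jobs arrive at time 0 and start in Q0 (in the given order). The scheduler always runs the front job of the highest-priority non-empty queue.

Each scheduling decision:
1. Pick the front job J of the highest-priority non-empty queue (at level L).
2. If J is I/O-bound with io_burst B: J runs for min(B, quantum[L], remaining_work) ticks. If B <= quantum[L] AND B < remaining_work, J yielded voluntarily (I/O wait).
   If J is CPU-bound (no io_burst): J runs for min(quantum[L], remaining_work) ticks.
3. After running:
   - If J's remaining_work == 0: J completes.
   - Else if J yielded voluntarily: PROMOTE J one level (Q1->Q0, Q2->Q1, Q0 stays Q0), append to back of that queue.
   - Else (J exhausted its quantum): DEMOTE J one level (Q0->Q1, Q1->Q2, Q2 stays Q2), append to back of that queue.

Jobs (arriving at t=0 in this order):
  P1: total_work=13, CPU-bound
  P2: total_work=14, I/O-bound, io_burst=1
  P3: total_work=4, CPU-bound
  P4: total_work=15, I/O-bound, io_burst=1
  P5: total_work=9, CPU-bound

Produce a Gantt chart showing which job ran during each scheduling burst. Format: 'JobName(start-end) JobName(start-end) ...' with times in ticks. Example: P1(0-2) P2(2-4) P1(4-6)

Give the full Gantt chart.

Answer: P1(0-2) P2(2-3) P3(3-5) P4(5-6) P5(6-8) P2(8-9) P4(9-10) P2(10-11) P4(11-12) P2(12-13) P4(13-14) P2(14-15) P4(15-16) P2(16-17) P4(17-18) P2(18-19) P4(19-20) P2(20-21) P4(21-22) P2(22-23) P4(23-24) P2(24-25) P4(25-26) P2(26-27) P4(27-28) P2(28-29) P4(29-30) P2(30-31) P4(31-32) P2(32-33) P4(33-34) P4(34-35) P1(35-41) P3(41-43) P5(43-49) P1(49-54) P5(54-55)

Derivation:
t=0-2: P1@Q0 runs 2, rem=11, quantum used, demote→Q1. Q0=[P2,P3,P4,P5] Q1=[P1] Q2=[]
t=2-3: P2@Q0 runs 1, rem=13, I/O yield, promote→Q0. Q0=[P3,P4,P5,P2] Q1=[P1] Q2=[]
t=3-5: P3@Q0 runs 2, rem=2, quantum used, demote→Q1. Q0=[P4,P5,P2] Q1=[P1,P3] Q2=[]
t=5-6: P4@Q0 runs 1, rem=14, I/O yield, promote→Q0. Q0=[P5,P2,P4] Q1=[P1,P3] Q2=[]
t=6-8: P5@Q0 runs 2, rem=7, quantum used, demote→Q1. Q0=[P2,P4] Q1=[P1,P3,P5] Q2=[]
t=8-9: P2@Q0 runs 1, rem=12, I/O yield, promote→Q0. Q0=[P4,P2] Q1=[P1,P3,P5] Q2=[]
t=9-10: P4@Q0 runs 1, rem=13, I/O yield, promote→Q0. Q0=[P2,P4] Q1=[P1,P3,P5] Q2=[]
t=10-11: P2@Q0 runs 1, rem=11, I/O yield, promote→Q0. Q0=[P4,P2] Q1=[P1,P3,P5] Q2=[]
t=11-12: P4@Q0 runs 1, rem=12, I/O yield, promote→Q0. Q0=[P2,P4] Q1=[P1,P3,P5] Q2=[]
t=12-13: P2@Q0 runs 1, rem=10, I/O yield, promote→Q0. Q0=[P4,P2] Q1=[P1,P3,P5] Q2=[]
t=13-14: P4@Q0 runs 1, rem=11, I/O yield, promote→Q0. Q0=[P2,P4] Q1=[P1,P3,P5] Q2=[]
t=14-15: P2@Q0 runs 1, rem=9, I/O yield, promote→Q0. Q0=[P4,P2] Q1=[P1,P3,P5] Q2=[]
t=15-16: P4@Q0 runs 1, rem=10, I/O yield, promote→Q0. Q0=[P2,P4] Q1=[P1,P3,P5] Q2=[]
t=16-17: P2@Q0 runs 1, rem=8, I/O yield, promote→Q0. Q0=[P4,P2] Q1=[P1,P3,P5] Q2=[]
t=17-18: P4@Q0 runs 1, rem=9, I/O yield, promote→Q0. Q0=[P2,P4] Q1=[P1,P3,P5] Q2=[]
t=18-19: P2@Q0 runs 1, rem=7, I/O yield, promote→Q0. Q0=[P4,P2] Q1=[P1,P3,P5] Q2=[]
t=19-20: P4@Q0 runs 1, rem=8, I/O yield, promote→Q0. Q0=[P2,P4] Q1=[P1,P3,P5] Q2=[]
t=20-21: P2@Q0 runs 1, rem=6, I/O yield, promote→Q0. Q0=[P4,P2] Q1=[P1,P3,P5] Q2=[]
t=21-22: P4@Q0 runs 1, rem=7, I/O yield, promote→Q0. Q0=[P2,P4] Q1=[P1,P3,P5] Q2=[]
t=22-23: P2@Q0 runs 1, rem=5, I/O yield, promote→Q0. Q0=[P4,P2] Q1=[P1,P3,P5] Q2=[]
t=23-24: P4@Q0 runs 1, rem=6, I/O yield, promote→Q0. Q0=[P2,P4] Q1=[P1,P3,P5] Q2=[]
t=24-25: P2@Q0 runs 1, rem=4, I/O yield, promote→Q0. Q0=[P4,P2] Q1=[P1,P3,P5] Q2=[]
t=25-26: P4@Q0 runs 1, rem=5, I/O yield, promote→Q0. Q0=[P2,P4] Q1=[P1,P3,P5] Q2=[]
t=26-27: P2@Q0 runs 1, rem=3, I/O yield, promote→Q0. Q0=[P4,P2] Q1=[P1,P3,P5] Q2=[]
t=27-28: P4@Q0 runs 1, rem=4, I/O yield, promote→Q0. Q0=[P2,P4] Q1=[P1,P3,P5] Q2=[]
t=28-29: P2@Q0 runs 1, rem=2, I/O yield, promote→Q0. Q0=[P4,P2] Q1=[P1,P3,P5] Q2=[]
t=29-30: P4@Q0 runs 1, rem=3, I/O yield, promote→Q0. Q0=[P2,P4] Q1=[P1,P3,P5] Q2=[]
t=30-31: P2@Q0 runs 1, rem=1, I/O yield, promote→Q0. Q0=[P4,P2] Q1=[P1,P3,P5] Q2=[]
t=31-32: P4@Q0 runs 1, rem=2, I/O yield, promote→Q0. Q0=[P2,P4] Q1=[P1,P3,P5] Q2=[]
t=32-33: P2@Q0 runs 1, rem=0, completes. Q0=[P4] Q1=[P1,P3,P5] Q2=[]
t=33-34: P4@Q0 runs 1, rem=1, I/O yield, promote→Q0. Q0=[P4] Q1=[P1,P3,P5] Q2=[]
t=34-35: P4@Q0 runs 1, rem=0, completes. Q0=[] Q1=[P1,P3,P5] Q2=[]
t=35-41: P1@Q1 runs 6, rem=5, quantum used, demote→Q2. Q0=[] Q1=[P3,P5] Q2=[P1]
t=41-43: P3@Q1 runs 2, rem=0, completes. Q0=[] Q1=[P5] Q2=[P1]
t=43-49: P5@Q1 runs 6, rem=1, quantum used, demote→Q2. Q0=[] Q1=[] Q2=[P1,P5]
t=49-54: P1@Q2 runs 5, rem=0, completes. Q0=[] Q1=[] Q2=[P5]
t=54-55: P5@Q2 runs 1, rem=0, completes. Q0=[] Q1=[] Q2=[]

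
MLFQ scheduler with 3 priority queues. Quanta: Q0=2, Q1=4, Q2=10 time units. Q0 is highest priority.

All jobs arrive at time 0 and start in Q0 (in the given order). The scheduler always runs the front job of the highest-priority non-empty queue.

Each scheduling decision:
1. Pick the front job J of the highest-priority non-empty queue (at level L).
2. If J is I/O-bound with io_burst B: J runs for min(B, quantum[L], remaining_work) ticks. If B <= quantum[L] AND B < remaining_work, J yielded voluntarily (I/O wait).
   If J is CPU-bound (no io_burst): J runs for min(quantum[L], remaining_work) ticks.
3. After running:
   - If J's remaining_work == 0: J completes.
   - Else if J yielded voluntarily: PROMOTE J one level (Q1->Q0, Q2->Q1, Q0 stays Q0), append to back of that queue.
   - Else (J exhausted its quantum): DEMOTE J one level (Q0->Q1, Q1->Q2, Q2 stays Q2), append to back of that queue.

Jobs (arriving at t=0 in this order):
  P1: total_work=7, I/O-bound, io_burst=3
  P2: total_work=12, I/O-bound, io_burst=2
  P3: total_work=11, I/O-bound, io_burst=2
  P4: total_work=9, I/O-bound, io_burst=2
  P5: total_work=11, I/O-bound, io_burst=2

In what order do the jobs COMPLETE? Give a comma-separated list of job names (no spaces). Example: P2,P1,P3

Answer: P4,P2,P3,P5,P1

Derivation:
t=0-2: P1@Q0 runs 2, rem=5, quantum used, demote→Q1. Q0=[P2,P3,P4,P5] Q1=[P1] Q2=[]
t=2-4: P2@Q0 runs 2, rem=10, I/O yield, promote→Q0. Q0=[P3,P4,P5,P2] Q1=[P1] Q2=[]
t=4-6: P3@Q0 runs 2, rem=9, I/O yield, promote→Q0. Q0=[P4,P5,P2,P3] Q1=[P1] Q2=[]
t=6-8: P4@Q0 runs 2, rem=7, I/O yield, promote→Q0. Q0=[P5,P2,P3,P4] Q1=[P1] Q2=[]
t=8-10: P5@Q0 runs 2, rem=9, I/O yield, promote→Q0. Q0=[P2,P3,P4,P5] Q1=[P1] Q2=[]
t=10-12: P2@Q0 runs 2, rem=8, I/O yield, promote→Q0. Q0=[P3,P4,P5,P2] Q1=[P1] Q2=[]
t=12-14: P3@Q0 runs 2, rem=7, I/O yield, promote→Q0. Q0=[P4,P5,P2,P3] Q1=[P1] Q2=[]
t=14-16: P4@Q0 runs 2, rem=5, I/O yield, promote→Q0. Q0=[P5,P2,P3,P4] Q1=[P1] Q2=[]
t=16-18: P5@Q0 runs 2, rem=7, I/O yield, promote→Q0. Q0=[P2,P3,P4,P5] Q1=[P1] Q2=[]
t=18-20: P2@Q0 runs 2, rem=6, I/O yield, promote→Q0. Q0=[P3,P4,P5,P2] Q1=[P1] Q2=[]
t=20-22: P3@Q0 runs 2, rem=5, I/O yield, promote→Q0. Q0=[P4,P5,P2,P3] Q1=[P1] Q2=[]
t=22-24: P4@Q0 runs 2, rem=3, I/O yield, promote→Q0. Q0=[P5,P2,P3,P4] Q1=[P1] Q2=[]
t=24-26: P5@Q0 runs 2, rem=5, I/O yield, promote→Q0. Q0=[P2,P3,P4,P5] Q1=[P1] Q2=[]
t=26-28: P2@Q0 runs 2, rem=4, I/O yield, promote→Q0. Q0=[P3,P4,P5,P2] Q1=[P1] Q2=[]
t=28-30: P3@Q0 runs 2, rem=3, I/O yield, promote→Q0. Q0=[P4,P5,P2,P3] Q1=[P1] Q2=[]
t=30-32: P4@Q0 runs 2, rem=1, I/O yield, promote→Q0. Q0=[P5,P2,P3,P4] Q1=[P1] Q2=[]
t=32-34: P5@Q0 runs 2, rem=3, I/O yield, promote→Q0. Q0=[P2,P3,P4,P5] Q1=[P1] Q2=[]
t=34-36: P2@Q0 runs 2, rem=2, I/O yield, promote→Q0. Q0=[P3,P4,P5,P2] Q1=[P1] Q2=[]
t=36-38: P3@Q0 runs 2, rem=1, I/O yield, promote→Q0. Q0=[P4,P5,P2,P3] Q1=[P1] Q2=[]
t=38-39: P4@Q0 runs 1, rem=0, completes. Q0=[P5,P2,P3] Q1=[P1] Q2=[]
t=39-41: P5@Q0 runs 2, rem=1, I/O yield, promote→Q0. Q0=[P2,P3,P5] Q1=[P1] Q2=[]
t=41-43: P2@Q0 runs 2, rem=0, completes. Q0=[P3,P5] Q1=[P1] Q2=[]
t=43-44: P3@Q0 runs 1, rem=0, completes. Q0=[P5] Q1=[P1] Q2=[]
t=44-45: P5@Q0 runs 1, rem=0, completes. Q0=[] Q1=[P1] Q2=[]
t=45-48: P1@Q1 runs 3, rem=2, I/O yield, promote→Q0. Q0=[P1] Q1=[] Q2=[]
t=48-50: P1@Q0 runs 2, rem=0, completes. Q0=[] Q1=[] Q2=[]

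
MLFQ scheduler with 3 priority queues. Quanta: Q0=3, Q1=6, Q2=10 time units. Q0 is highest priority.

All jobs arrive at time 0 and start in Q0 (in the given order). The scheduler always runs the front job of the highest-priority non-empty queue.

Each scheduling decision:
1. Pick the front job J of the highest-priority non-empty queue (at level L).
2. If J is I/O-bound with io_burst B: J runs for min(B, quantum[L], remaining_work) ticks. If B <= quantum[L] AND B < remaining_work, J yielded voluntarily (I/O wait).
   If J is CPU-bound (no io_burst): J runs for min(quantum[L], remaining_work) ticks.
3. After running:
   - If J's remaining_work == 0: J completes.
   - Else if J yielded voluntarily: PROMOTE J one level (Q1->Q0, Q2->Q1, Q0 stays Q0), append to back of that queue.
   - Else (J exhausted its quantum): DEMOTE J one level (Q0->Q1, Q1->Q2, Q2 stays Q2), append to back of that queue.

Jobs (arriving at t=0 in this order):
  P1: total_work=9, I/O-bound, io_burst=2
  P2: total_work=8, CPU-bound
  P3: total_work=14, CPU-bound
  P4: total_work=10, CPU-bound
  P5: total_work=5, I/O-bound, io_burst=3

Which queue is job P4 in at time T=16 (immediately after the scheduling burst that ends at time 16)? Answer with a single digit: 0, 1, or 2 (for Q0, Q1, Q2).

Answer: 1

Derivation:
t=0-2: P1@Q0 runs 2, rem=7, I/O yield, promote→Q0. Q0=[P2,P3,P4,P5,P1] Q1=[] Q2=[]
t=2-5: P2@Q0 runs 3, rem=5, quantum used, demote→Q1. Q0=[P3,P4,P5,P1] Q1=[P2] Q2=[]
t=5-8: P3@Q0 runs 3, rem=11, quantum used, demote→Q1. Q0=[P4,P5,P1] Q1=[P2,P3] Q2=[]
t=8-11: P4@Q0 runs 3, rem=7, quantum used, demote→Q1. Q0=[P5,P1] Q1=[P2,P3,P4] Q2=[]
t=11-14: P5@Q0 runs 3, rem=2, I/O yield, promote→Q0. Q0=[P1,P5] Q1=[P2,P3,P4] Q2=[]
t=14-16: P1@Q0 runs 2, rem=5, I/O yield, promote→Q0. Q0=[P5,P1] Q1=[P2,P3,P4] Q2=[]
t=16-18: P5@Q0 runs 2, rem=0, completes. Q0=[P1] Q1=[P2,P3,P4] Q2=[]
t=18-20: P1@Q0 runs 2, rem=3, I/O yield, promote→Q0. Q0=[P1] Q1=[P2,P3,P4] Q2=[]
t=20-22: P1@Q0 runs 2, rem=1, I/O yield, promote→Q0. Q0=[P1] Q1=[P2,P3,P4] Q2=[]
t=22-23: P1@Q0 runs 1, rem=0, completes. Q0=[] Q1=[P2,P3,P4] Q2=[]
t=23-28: P2@Q1 runs 5, rem=0, completes. Q0=[] Q1=[P3,P4] Q2=[]
t=28-34: P3@Q1 runs 6, rem=5, quantum used, demote→Q2. Q0=[] Q1=[P4] Q2=[P3]
t=34-40: P4@Q1 runs 6, rem=1, quantum used, demote→Q2. Q0=[] Q1=[] Q2=[P3,P4]
t=40-45: P3@Q2 runs 5, rem=0, completes. Q0=[] Q1=[] Q2=[P4]
t=45-46: P4@Q2 runs 1, rem=0, completes. Q0=[] Q1=[] Q2=[]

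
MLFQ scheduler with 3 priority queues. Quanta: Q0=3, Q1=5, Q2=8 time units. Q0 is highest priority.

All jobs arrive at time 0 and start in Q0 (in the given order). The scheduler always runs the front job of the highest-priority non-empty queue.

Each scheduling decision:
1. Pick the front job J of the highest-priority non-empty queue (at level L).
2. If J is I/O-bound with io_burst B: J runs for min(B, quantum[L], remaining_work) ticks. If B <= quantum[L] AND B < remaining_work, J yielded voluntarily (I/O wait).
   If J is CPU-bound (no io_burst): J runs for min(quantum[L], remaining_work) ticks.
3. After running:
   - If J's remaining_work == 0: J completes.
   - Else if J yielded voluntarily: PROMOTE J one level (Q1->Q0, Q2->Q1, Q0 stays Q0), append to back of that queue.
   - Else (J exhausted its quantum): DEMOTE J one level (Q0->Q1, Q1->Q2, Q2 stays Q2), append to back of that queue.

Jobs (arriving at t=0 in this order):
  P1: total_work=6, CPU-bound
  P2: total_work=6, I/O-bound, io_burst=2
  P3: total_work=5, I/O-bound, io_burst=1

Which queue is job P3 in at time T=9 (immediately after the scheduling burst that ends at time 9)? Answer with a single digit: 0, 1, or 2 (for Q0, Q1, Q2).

t=0-3: P1@Q0 runs 3, rem=3, quantum used, demote→Q1. Q0=[P2,P3] Q1=[P1] Q2=[]
t=3-5: P2@Q0 runs 2, rem=4, I/O yield, promote→Q0. Q0=[P3,P2] Q1=[P1] Q2=[]
t=5-6: P3@Q0 runs 1, rem=4, I/O yield, promote→Q0. Q0=[P2,P3] Q1=[P1] Q2=[]
t=6-8: P2@Q0 runs 2, rem=2, I/O yield, promote→Q0. Q0=[P3,P2] Q1=[P1] Q2=[]
t=8-9: P3@Q0 runs 1, rem=3, I/O yield, promote→Q0. Q0=[P2,P3] Q1=[P1] Q2=[]
t=9-11: P2@Q0 runs 2, rem=0, completes. Q0=[P3] Q1=[P1] Q2=[]
t=11-12: P3@Q0 runs 1, rem=2, I/O yield, promote→Q0. Q0=[P3] Q1=[P1] Q2=[]
t=12-13: P3@Q0 runs 1, rem=1, I/O yield, promote→Q0. Q0=[P3] Q1=[P1] Q2=[]
t=13-14: P3@Q0 runs 1, rem=0, completes. Q0=[] Q1=[P1] Q2=[]
t=14-17: P1@Q1 runs 3, rem=0, completes. Q0=[] Q1=[] Q2=[]

Answer: 0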